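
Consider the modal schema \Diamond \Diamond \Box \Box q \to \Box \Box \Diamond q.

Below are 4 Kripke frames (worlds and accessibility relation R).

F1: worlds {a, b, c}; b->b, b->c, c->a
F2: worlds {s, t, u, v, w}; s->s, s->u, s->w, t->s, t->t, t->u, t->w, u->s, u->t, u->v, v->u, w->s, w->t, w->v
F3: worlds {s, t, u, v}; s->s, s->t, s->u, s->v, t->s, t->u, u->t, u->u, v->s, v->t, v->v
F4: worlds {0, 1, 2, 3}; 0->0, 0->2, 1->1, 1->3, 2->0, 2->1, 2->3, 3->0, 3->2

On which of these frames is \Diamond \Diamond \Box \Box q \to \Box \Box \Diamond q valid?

F3, F4

Frame correspondent (Sahlqvist): \forall x \forall y \forall z ((x R^2 y \wedge x R^2 z) \to \exists w (y R^2 w \wedge zRw)) — i.e. a generalized confluence (Geach) condition.
F1: fails — bR²a, bR²a but no w with aR²w and aRw.
F2: fails — sR²v, sR²v but no w* with vR²w* and vRw*.
F3: ✓.
F4: ✓.
Valid on: F3, F4.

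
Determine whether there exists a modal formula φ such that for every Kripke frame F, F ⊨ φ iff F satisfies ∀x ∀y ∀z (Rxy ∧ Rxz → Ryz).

Yes, by ◇r → □◇r

Yes: it is the Euclidean property, defined by the 5 schema ◇r → □◇r.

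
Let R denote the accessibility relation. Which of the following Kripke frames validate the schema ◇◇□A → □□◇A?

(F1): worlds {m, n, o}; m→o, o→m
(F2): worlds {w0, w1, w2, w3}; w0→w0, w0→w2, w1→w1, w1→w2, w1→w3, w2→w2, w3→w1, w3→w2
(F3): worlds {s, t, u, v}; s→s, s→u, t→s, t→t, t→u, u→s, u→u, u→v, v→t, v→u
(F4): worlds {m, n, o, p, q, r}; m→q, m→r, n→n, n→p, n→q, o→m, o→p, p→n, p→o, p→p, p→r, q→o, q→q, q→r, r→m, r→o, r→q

(F1), (F2), (F3)

The schema corresponds to a generalized confluence (Geach) condition: ∀x ∀y ∀z ((xR²y ∧ xR²z) → ∃w (yRw ∧ zRw)).
(F1): satisfies the condition.
(F2): satisfies the condition.
(F3): satisfies the condition.
(F4): fails — mR²m, mR²o but no w with mRw and oRw.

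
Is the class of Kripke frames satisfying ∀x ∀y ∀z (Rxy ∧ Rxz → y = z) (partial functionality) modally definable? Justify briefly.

This is a Sahlqvist condition; the CD axiom ◇r → □r defines it.
Suppose ◇r→□r is valid. Take Rxy, Rxz and set V(r)={y}. Then ◇r at x, so □r at x, so r at z, i.e. z=y.

Yes, by ◇r → □r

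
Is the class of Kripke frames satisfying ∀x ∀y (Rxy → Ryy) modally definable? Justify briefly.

Yes — defined by □(□q → q)

The condition is shift-reflexivity. A defining modal formula is □(□q → q).
Suppose □(□q→q) is valid. Take Rxy and set V(q)={w : Ryw}. Then at y, □q holds; since □(□q→q) at x, □q→q at y, so q at y, i.e. Ryy.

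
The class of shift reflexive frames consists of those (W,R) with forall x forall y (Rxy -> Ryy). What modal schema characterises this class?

□(□s → s)

The condition is shift-reflexivity. The T□ schema □(□s → s) defines it.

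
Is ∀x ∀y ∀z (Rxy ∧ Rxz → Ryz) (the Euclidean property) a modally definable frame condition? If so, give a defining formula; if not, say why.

The condition is the Euclidean property. A defining modal formula is ◇p → □◇p.

Yes, by ◇p → □◇p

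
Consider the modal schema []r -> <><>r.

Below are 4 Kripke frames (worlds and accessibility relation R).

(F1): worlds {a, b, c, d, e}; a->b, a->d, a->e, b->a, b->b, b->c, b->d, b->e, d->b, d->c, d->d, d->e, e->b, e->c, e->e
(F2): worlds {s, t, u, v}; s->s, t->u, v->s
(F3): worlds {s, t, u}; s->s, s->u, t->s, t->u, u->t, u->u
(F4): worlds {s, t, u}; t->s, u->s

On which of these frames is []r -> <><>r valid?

(F3)

Frame correspondent (Sahlqvist): forall x exists w (xRw & x R^2 w) — i.e. a generalized confluence (Geach) condition.
(F1): fails — at c but no w with cRw and cR²w.
(F2): fails — at t but no w with tRw and tR²w.
(F3): ✓.
(F4): fails — at s but no w with sRw and sR²w.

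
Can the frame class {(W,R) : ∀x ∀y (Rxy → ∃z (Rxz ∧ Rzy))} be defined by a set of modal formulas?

Yes, by □□q → □q

The condition is density. A defining modal formula is □□q → □q.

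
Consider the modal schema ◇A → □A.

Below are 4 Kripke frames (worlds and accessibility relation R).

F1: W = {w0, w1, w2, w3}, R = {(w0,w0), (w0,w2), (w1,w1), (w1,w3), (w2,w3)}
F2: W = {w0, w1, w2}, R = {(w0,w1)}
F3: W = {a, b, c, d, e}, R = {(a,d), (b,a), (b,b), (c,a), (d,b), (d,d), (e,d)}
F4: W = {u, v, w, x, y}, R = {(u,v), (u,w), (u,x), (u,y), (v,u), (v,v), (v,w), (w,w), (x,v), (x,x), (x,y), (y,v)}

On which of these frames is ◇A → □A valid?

F2

Frame correspondent (Sahlqvist): ∀x ∀y ∀z (Rxy ∧ Rxz → y = z) — i.e. partial functionality.
F1: fails — w0 sees both w0 and w2.
F2: satisfies the condition.
F3: fails — b sees both a and b.
F4: fails — u sees both v and w.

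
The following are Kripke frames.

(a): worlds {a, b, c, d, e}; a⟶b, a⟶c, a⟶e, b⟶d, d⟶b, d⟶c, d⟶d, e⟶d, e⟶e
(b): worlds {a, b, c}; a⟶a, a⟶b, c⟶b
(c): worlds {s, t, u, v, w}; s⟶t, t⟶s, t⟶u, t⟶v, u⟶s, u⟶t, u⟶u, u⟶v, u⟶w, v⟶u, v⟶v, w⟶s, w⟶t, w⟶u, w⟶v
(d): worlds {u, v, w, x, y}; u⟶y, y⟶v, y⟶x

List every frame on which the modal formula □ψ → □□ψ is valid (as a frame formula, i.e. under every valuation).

Frame correspondent (Sahlqvist): ∀x ∀y ∀z (Rxy ∧ Ryz → Rxz) — i.e. transitivity.
(a): fails — Rab and Rbd but not Rad.
(b): holds.
(c): fails — Rvu and Ruw but not Rvw.
(d): fails — Ruy and Ryx but not Rux.

(b)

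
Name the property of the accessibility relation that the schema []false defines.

□⊥ is valid iff no world has any successor (otherwise □⊥ fails at any world with one).
The converse is a direct semantic check.
Frame condition: forall x forall y ~Rxy.

emptiness of R: forall x forall y ~Rxy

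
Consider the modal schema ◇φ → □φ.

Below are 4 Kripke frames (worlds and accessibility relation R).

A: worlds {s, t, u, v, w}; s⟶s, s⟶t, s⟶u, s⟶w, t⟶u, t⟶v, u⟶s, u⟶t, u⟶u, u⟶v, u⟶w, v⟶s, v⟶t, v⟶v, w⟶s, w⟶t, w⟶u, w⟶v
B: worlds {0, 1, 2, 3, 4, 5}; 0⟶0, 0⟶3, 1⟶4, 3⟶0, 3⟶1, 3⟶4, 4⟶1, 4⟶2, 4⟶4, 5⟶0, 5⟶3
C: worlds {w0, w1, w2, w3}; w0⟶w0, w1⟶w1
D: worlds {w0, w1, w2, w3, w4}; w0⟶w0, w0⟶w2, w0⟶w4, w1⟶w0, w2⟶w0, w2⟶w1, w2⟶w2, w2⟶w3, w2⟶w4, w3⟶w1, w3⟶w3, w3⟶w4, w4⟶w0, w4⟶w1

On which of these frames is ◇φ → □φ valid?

C

The schema corresponds to partial functionality: ∀x ∀y ∀z (Rxy ∧ Rxz → y = z).
A: fails — s sees both s and t.
B: fails — 0 sees both 0 and 3.
C: condition met.
D: fails — w0 sees both w0 and w2.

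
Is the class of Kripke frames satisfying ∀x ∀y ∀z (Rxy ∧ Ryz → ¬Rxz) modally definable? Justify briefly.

If a class were modally definable it would be closed under surjective bounded morphisms (Goldblatt–Thomason).
The 3-cycle (worlds 0,1,2 with 0→1→2→0) is intransitive. Mapping every world to a single reflexive point • is a surjective bounded morphism; the reflexive point is not intransitive (R••∧R•• but R••).
So the class is not modally definable.

No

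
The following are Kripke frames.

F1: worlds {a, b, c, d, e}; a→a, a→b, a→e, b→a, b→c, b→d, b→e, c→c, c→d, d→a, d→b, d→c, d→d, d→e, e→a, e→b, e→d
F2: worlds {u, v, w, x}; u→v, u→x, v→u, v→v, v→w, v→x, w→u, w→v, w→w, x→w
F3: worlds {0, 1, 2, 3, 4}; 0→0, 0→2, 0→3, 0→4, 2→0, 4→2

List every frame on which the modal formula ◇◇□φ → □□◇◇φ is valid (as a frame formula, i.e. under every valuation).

Frame correspondent (Sahlqvist): ∀x ∀y ∀z ((xR²y ∧ xR²z) → ∃w (yRw ∧ zR²w)) — i.e. a generalized confluence (Geach) condition.
F1: satisfies the condition.
F2: satisfies the condition.
F3: fails — 0R²0, 0R²3 but no w with 0Rw and 3R²w.
Valid on: F1, F2.

F1, F2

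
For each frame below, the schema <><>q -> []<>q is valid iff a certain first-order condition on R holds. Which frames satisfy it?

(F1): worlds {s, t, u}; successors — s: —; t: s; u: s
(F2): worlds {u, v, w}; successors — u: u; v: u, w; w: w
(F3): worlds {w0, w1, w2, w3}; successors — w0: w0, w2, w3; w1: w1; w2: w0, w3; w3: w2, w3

(F1)

This is the axiom for a generalized confluence (Geach) condition; its first-order frame correspondent is forall x forall y forall z ((x R^2 y & xRz) -> exists w (y = w & zRw)).
(F1): ✓.
(F2): fails — vR²u, vRw but no t with u=t and wRt.
(F3): fails — w0R²w0, w0Rw3 but no w with w0=w and w3Rw.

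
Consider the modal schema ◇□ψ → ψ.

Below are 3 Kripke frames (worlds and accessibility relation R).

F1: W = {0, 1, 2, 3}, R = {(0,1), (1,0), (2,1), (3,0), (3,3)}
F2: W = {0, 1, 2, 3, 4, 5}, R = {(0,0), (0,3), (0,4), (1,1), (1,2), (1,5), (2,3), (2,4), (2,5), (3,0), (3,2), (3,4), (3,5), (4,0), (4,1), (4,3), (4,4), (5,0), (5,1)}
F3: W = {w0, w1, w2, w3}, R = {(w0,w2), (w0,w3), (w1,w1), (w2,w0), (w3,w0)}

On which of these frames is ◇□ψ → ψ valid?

The schema corresponds to symmetry: ∀x ∀y (Rxy → Ryx).
F1: fails — R21 but not R12.
F2: fails — R12 but not R21.
F3: satisfies the condition.

F3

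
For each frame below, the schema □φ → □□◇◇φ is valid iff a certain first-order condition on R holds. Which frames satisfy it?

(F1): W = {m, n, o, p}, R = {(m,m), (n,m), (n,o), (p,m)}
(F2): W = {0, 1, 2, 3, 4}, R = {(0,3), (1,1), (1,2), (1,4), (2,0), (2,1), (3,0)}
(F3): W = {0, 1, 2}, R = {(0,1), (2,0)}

Frame correspondent (Sahlqvist): ∀x ∀z (xR²z → ∃w (xRw ∧ zR²w)) — i.e. a generalized confluence (Geach) condition.
(F1): ✓.
(F2): fails — 0R²0 but no w with 0Rw and 0R²w.
(F3): fails — 2R²1 but no w with 2Rw and 1R²w.

(F1)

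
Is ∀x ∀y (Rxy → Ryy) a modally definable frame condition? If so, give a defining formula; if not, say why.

Yes, by □(□p → p)

The condition is shift-reflexivity. A defining modal formula is □(□p → p).
Suppose □(□p→p) is valid. Take Rxy and set V(p)={w : Ryw}. Then at y, □p holds; since □(□p→p) at x, □p→p at y, so p at y, i.e. Ryy.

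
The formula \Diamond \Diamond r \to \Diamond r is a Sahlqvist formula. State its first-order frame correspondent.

Replacing r by ¬r and contraposing gives the equivalent schema □r → □□r.
Suppose □r→□□r is valid. Take Rxy, Ryz and set V(r)={w : Rxw}. Then □r at x, so □□r at x, so □r at y, so r at z, i.e. Rxz.
Conversely, any frame satisfying \forall x \forall y \forall z (Rxy \wedge Ryz \to Rxz) validates the schema.
So the correspondent is transitivity.

transitivity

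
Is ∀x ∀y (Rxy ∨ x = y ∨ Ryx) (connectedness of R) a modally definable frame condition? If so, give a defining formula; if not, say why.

Not modally definable

Any modally definable frame class is closed under disjoint unions.
Take 2 disjoint single-world reflexive frames: each is trivially connected, but their disjoint union has 2 worlds with no edge between distinct components, so it is not connected.
Hence connectedness of R is not modally definable.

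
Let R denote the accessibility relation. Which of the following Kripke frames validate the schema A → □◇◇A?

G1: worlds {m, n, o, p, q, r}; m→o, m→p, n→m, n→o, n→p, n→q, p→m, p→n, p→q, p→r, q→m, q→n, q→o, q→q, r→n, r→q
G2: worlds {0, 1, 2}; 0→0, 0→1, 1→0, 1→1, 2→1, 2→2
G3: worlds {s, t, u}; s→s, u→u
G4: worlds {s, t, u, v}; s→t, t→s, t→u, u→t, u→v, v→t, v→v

G3

This is the axiom for a generalized confluence (Geach) condition; its first-order frame correspondent is ∀x ∀z (xRz → ∃w (x = w ∧ zR²w)).
G1: fails — mRo but no w with m=w and oR²w.
G2: fails — 2R1 but no w with 2=w and 1R²w.
G3: holds.
G4: fails — sRt but no w with s=w and tR²w.
Valid on: G3.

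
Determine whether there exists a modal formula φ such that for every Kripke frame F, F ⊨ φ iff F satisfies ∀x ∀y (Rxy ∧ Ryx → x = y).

If a class were modally definable it would be closed under surjective bounded morphisms (Goldblatt–Thomason).
The 8-cycle (worlds s,t,u,v,w,x,y,z with s→t→u→v→w→x→y→z→s) is antisymmetric. Sending even-indexed worlds to s and odd-indexed worlds to t is a surjective bounded morphism onto the two-world frame with s↔t, which is not antisymmetric.
So the class is not modally definable.

No — not modally definable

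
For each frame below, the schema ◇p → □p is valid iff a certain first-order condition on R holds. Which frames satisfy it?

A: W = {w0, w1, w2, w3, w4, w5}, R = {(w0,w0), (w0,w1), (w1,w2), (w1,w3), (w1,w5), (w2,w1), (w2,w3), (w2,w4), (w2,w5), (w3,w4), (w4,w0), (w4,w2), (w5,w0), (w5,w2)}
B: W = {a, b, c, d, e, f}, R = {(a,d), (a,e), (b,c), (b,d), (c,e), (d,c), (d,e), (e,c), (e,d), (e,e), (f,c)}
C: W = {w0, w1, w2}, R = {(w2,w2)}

The schema corresponds to partial functionality: ∀x ∀y ∀z (Rxy ∧ Rxz → y = z).
A: fails — w0 sees both w0 and w1.
B: fails — a sees both d and e.
C: ✓.
Valid on: C.

C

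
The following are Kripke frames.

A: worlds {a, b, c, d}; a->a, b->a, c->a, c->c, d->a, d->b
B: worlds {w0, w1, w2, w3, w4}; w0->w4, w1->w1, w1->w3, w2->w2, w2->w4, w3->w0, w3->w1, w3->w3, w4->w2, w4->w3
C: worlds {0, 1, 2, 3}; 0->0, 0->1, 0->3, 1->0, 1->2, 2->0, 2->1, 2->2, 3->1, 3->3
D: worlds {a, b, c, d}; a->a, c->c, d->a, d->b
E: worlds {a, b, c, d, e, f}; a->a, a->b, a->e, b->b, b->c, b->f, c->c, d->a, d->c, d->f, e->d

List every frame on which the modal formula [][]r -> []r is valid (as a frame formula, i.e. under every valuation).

Frame correspondent (Sahlqvist): forall x forall y (Rxy -> exists z (Rxz & Rzy)) — i.e. density.
A: fails — Rdb but no z with Rdz and Rzb.
B: fails — Rw0w4 but no z with Rw0z and Rzw4.
C: condition met.
D: fails — Rdb but no z with Rdz and Rzb.
E: fails — Rdf but no z with Rdz and Rzf.

C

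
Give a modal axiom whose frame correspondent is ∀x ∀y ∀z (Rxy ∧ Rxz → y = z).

This is partial functionality; the standard corresponding axiom is CD: ◇s → □s.

◇s → □s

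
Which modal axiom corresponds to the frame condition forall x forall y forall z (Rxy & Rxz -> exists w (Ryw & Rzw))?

A defining formula is ◇□ψ → □◇ψ (the .2 axiom).

◇□ψ → □◇ψ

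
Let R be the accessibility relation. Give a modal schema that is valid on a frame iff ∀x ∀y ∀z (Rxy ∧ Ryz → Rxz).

A defining formula is □r → □□r (the 4 axiom).

□r → □□r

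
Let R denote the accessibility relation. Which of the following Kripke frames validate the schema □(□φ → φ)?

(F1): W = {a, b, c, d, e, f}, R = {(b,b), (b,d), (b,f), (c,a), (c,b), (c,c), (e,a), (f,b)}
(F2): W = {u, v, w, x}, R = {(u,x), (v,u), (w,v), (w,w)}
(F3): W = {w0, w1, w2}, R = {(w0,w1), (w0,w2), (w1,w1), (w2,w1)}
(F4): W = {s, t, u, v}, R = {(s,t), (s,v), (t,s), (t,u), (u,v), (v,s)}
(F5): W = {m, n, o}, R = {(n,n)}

(F5)

The schema corresponds to shift-reflexivity: ∀x ∀y (Rxy → Ryy).
(F1): fails — Rbf but not Rff.
(F2): fails — Rvu but not Ruu.
(F3): fails — Rw0w2 but not Rw2w2.
(F4): fails — Ruv but not Rvv.
(F5): condition met.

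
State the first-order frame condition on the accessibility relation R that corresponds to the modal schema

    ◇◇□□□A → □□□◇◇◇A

This is a Sahlqvist (Geach-type) schema ◇^2□^3A → □^3◇^3A.
Minimal-valuation argument: fix x; take any y with xR^2y and any z with xR^3z. Set V(A) to the set of worlds R-reachable from y in exactly 3 steps. Then □^3A holds at y, so the antecedent holds at x; validity forces ◇^3A at z, giving a w with zR^3w and yR^3w.
First-order correspondent: ∀x ∀y ∀z ((xR²y ∧ xR³z) → ∃w (yR³w ∧ zR³w)).

∀x ∀y ∀z ((xR²y ∧ xR³z) → ∃w (yR³w ∧ zR³w))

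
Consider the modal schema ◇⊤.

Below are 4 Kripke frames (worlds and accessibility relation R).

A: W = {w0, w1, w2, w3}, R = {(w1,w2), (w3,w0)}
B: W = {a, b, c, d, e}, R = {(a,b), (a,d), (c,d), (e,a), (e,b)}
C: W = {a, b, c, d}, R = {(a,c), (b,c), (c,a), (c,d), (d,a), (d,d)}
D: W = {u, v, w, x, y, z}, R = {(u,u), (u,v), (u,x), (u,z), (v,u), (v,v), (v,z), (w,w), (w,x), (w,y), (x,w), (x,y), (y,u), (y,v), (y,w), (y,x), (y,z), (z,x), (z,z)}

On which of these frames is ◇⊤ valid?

This is the axiom for seriality; its first-order frame correspondent is ∀x ∃y Rxy.
A: fails — world w0 has no successor.
B: fails — world b has no successor.
C: condition met.
D: condition met.
Valid on: C, D.

C, D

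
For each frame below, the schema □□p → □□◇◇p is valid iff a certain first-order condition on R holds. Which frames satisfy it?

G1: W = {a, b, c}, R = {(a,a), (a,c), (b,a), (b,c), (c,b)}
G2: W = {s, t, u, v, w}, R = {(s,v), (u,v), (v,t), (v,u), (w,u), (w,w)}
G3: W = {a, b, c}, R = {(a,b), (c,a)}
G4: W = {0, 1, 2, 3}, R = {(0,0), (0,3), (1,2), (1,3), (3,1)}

This is the axiom for a generalized confluence (Geach) condition; its first-order frame correspondent is ∀x ∀z (xR²z → ∃w (xR²w ∧ zR²w)).
G1: holds.
G2: fails — sR²t but no w* with sR²w* and tR²w*.
G3: fails — cR²b but no w with cR²w and bR²w.
G4: fails — 3R²2 but no w with 3R²w and 2R²w.
Valid on: G1.

G1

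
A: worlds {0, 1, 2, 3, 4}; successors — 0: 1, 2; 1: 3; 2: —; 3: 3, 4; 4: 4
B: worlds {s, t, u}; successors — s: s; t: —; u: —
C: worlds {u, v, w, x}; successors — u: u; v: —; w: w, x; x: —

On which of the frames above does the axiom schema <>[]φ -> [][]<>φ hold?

B

The schema corresponds to a generalized confluence (Geach) condition: forall x forall y forall z ((xRy & x R^2 z) -> exists w (yRw & zRw)).
A: fails — 0R2, 0R²3 but no w with 2Rw and 3Rw.
B: condition met.
C: fails — wRw, wR²x but no t with wRt and xRt.
Valid on: B.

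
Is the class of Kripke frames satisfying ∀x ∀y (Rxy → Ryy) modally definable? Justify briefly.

Definable; □(□r → r) defines it

This is a Sahlqvist condition; the T□ axiom □(□r → r) defines it.
Suppose □(□r→r) is valid. Take Rxy and set V(r)={w : Ryw}. Then at y, □r holds; since □(□r→r) at x, □r→r at y, so r at y, i.e. Ryy.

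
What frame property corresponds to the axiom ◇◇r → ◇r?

Replacing r by ¬r and contraposing gives the equivalent schema □r → □□r.
Suppose □r→□□r is valid. Take Rxy, Ryz and set V(r)={w : Rxw}. Then □r at x, so □□r at x, so □r at y, so r at z, i.e. Rxz.
Conversely, on a frame with transitivity the schema holds at every world under every valuation.
Frame condition: ∀x ∀y ∀z (Rxy ∧ Ryz → Rxz).

Transitivity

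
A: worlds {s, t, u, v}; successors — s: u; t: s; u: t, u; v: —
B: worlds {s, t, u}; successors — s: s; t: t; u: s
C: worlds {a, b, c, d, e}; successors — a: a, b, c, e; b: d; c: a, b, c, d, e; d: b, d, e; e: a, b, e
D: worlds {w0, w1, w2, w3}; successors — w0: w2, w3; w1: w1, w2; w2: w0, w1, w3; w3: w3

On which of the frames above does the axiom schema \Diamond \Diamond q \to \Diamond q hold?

The schema corresponds to transitivity: \forall x \forall y \forall z (Rxy \wedge Ryz \to Rxz).
A: fails — Rsu and Rut but not Rst.
B: ✓.
C: fails — Rde and Rea but not Rda.
D: fails — Rw1w2 and Rw2w0 but not Rw1w0.
Valid on: B.

B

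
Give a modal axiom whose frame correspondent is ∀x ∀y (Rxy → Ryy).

□(□r → r)

A defining formula is □(□r → r) (the T□ axiom).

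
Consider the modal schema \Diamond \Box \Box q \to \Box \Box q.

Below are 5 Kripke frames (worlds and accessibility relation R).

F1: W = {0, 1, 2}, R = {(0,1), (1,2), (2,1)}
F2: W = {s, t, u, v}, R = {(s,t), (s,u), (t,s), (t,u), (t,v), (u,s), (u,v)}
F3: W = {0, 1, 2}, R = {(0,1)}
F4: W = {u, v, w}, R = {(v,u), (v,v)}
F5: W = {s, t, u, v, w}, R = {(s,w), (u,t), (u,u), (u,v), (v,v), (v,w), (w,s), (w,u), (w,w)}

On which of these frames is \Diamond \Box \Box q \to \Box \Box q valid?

This is the axiom for a generalized confluence (Geach) condition; its first-order frame correspondent is \forall x \forall y \forall z ((xRy \wedge x R^2 z) \to \exists w (y R^2 w \wedge z = w)).
F1: fails — 0R1, 0R²2 but no w with 1R²w and 2=w.
F2: fails — sRu, sR²s but no w with uR²w and s=w.
F3: holds.
F4: fails — vRu, vR²u but no t with uR²t and u=t.
F5: fails — uRt, uR²t but no w* with tR²w* and t=w*.

F3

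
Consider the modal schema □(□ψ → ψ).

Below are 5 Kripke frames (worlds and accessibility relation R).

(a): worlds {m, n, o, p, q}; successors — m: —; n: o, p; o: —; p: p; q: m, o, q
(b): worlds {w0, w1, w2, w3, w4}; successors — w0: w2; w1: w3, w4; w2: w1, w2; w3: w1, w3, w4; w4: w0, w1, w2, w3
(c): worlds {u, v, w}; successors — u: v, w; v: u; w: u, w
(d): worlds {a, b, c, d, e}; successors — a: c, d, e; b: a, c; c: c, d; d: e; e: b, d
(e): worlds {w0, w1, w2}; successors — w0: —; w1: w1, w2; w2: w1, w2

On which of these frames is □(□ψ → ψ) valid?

(e)

Frame correspondent (Sahlqvist): ∀x ∀y (Rxy → Ryy) — i.e. shift-reflexivity.
(a): fails — Rno but not Roo.
(b): fails — Rw3w1 but not Rw1w1.
(c): fails — Ruv but not Rvv.
(d): fails — Rcd but not Rdd.
(e): holds.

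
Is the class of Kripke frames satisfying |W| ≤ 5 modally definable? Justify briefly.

No

Any modally definable frame class is closed under disjoint unions.
Any modal formula valid on each of 6 disjoint one-world frames is valid on their disjoint union (validity is preserved under disjoint unions). Each one-world frame has |W|=1≤5, but the union has |W|=6.
Hence having at most 5 worlds is not modally definable.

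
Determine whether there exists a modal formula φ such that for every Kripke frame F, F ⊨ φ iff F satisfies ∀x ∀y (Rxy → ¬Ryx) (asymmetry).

If a class were modally definable it would be closed under surjective bounded morphisms (Goldblatt–Thomason).
The 4-cycle (worlds 0,1,2,3 with 0→1→2→3→0) is asymmetric. Mapping every world to a single reflexive point • is a surjective bounded morphism, and the reflexive point is not asymmetric (R•• but asymmetry requires ¬R••).
Hence asymmetry is not modally definable.

No — not modally definable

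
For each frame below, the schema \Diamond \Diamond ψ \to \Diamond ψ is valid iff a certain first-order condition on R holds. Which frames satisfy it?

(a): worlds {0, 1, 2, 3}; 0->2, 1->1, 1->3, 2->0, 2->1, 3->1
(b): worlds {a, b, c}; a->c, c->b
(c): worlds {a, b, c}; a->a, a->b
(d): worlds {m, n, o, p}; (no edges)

This is the axiom for a generalized confluence (Geach) condition; its first-order frame correspondent is \forall x \forall y (x R^2 y \to \exists w (y = w \wedge xRw)).
(a): fails — 0R²0 but no w with 0=w and 0Rw.
(b): fails — aR²b but no w with b=w and aRw.
(c): holds.
(d): holds.

(c), (d)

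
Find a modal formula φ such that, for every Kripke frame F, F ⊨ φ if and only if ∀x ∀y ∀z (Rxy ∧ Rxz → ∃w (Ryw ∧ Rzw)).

This is convergence; the standard corresponding axiom is .2: ◇□r → □◇r.
Suppose ◇□r→□◇r is valid. Take Rxy, Rxz and set V(r)={w : Ryw}. Then □r at y so ◇□r at x, so □◇r at x, so ◇r at z, giving w with Rzw and Ryw.

◇□r → □◇r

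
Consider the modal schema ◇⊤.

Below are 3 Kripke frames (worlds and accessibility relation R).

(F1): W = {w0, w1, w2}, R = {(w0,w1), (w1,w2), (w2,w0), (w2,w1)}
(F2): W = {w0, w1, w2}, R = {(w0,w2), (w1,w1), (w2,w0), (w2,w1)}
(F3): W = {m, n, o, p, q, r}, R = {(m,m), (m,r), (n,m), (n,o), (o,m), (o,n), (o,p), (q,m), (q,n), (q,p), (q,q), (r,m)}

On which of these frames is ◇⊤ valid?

Frame correspondent (Sahlqvist): ∀x ∃y Rxy — i.e. seriality.
(F1): holds.
(F2): holds.
(F3): fails — world p has no successor.

(F1), (F2)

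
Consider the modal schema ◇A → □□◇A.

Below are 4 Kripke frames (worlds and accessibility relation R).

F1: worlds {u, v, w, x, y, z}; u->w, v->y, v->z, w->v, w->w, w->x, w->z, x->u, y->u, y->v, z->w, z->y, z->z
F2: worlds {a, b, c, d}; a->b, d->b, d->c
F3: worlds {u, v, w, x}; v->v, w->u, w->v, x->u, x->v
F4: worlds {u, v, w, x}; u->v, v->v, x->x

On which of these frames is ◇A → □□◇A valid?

F2, F4

The schema corresponds to a generalized confluence (Geach) condition: ∀x ∀y ∀z ((xRy ∧ xR²z) → ∃w (y = w ∧ zRw)).
F1: fails — uRw, uR²v but no t with w=t and vRt.
F2: satisfies the condition.
F3: fails — wRu, wR²v but no t with u=t and vRt.
F4: satisfies the condition.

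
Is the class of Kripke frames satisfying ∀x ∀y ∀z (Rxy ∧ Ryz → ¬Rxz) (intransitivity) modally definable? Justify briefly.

Any modally definable frame class is closed under surjective bounded morphisms.
The 5-cycle (worlds w0,w1,w2,w3,w4 with w0→w1→w2→w3→w4→w0) is intransitive. Mapping every world to a single reflexive point • is a surjective bounded morphism; the reflexive point is not intransitive (R••∧R•• but R••).
Hence intransitivity is not modally definable.

No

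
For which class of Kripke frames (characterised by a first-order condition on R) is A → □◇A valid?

symmetry

Suppose A→□◇A is valid. Take Rxy and set V(A)={x}. Then A at x, so □◇A at x, so ◇A at y, so some z with Ryz has A; z=x, i.e. Ryx.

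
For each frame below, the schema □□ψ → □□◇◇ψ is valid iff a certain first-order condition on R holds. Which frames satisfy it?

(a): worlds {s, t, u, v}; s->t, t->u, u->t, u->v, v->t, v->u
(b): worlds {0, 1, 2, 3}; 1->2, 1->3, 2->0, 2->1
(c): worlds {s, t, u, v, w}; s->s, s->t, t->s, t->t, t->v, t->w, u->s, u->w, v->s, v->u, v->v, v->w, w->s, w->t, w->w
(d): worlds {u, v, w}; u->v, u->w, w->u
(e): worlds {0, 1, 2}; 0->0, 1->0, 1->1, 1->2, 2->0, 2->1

The schema corresponds to a generalized confluence (Geach) condition: ∀x ∀z (xR²z → ∃w (xR²w ∧ zR²w)).
(a): ✓.
(b): fails — 1R²0 but no w with 1R²w and 0R²w.
(c): ✓.
(d): fails — wR²v but no t with wR²t and vR²t.
(e): ✓.

(a), (c), (e)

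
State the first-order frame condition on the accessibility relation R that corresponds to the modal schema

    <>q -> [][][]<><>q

forall x forall y forall z ((xRy & x R^3 z) -> exists w (y = w & z R^2 w))

This is a Sahlqvist (Geach-type) schema ◇^1□^0q → □^3◇^2q.
Minimal-valuation argument: fix x; take any y with xR^1y and any z with xR^3z. Set V(q) to the set of worlds R-reachable from y in exactly 0 steps. Then □^0q holds at y, so the antecedent holds at x; validity forces ◇^2q at z, giving a w with zR^2w and yR^0w.
First-order correspondent: forall x forall y forall z ((xRy & x R^3 z) -> exists w (y = w & z R^2 w)).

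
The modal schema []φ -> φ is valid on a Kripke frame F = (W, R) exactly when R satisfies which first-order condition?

This is the T axiom.
It corresponds to reflexivity: forall x Rxx.

reflexivity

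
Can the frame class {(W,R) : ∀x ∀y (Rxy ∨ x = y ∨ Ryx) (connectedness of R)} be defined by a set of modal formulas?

No

Modal frame validity is preserved under disjoint unions.
Take 2 disjoint single-world reflexive frames: each is trivially connected, but their disjoint union has 2 worlds with no edge between distinct components, so it is not connected.
Hence connectedness of R is not modally definable.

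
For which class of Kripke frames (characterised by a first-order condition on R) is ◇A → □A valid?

Suppose ◇A→□A is valid. Take Rxy, Rxz and set V(A)={y}. Then ◇A at x, so □A at x, so A at z, i.e. z=y.

partial functionality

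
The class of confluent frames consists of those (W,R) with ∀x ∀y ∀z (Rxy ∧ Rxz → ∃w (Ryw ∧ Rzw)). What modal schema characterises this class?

A defining formula is ◇□s → □◇s (the .2 axiom).
Suppose ◇□s→□◇s is valid. Take Rxy, Rxz and set V(s)={w : Ryw}. Then □s at y so ◇□s at x, so □◇s at x, so ◇s at z, giving w with Rzw and Ryw.

◇□s → □◇s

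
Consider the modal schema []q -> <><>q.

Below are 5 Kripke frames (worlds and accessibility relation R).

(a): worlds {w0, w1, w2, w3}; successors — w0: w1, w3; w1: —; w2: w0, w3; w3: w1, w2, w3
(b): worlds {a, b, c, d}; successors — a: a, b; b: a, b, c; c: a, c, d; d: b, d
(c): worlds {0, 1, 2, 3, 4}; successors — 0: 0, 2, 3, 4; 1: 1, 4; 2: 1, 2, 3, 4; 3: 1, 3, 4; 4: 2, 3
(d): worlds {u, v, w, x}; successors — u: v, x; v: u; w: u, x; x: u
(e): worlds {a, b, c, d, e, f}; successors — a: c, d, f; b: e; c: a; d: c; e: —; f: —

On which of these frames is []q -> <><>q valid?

(b), (c)

This is the axiom for a generalized confluence (Geach) condition; its first-order frame correspondent is forall x exists w (xRw & x R^2 w).
(a): fails — at w1 but no w with w1Rw and w1R²w.
(b): satisfies the condition.
(c): satisfies the condition.
(d): fails — at u but no t with uRt and uR²t.
(e): fails — at b but no w with bRw and bR²w.
Valid on: (b), (c).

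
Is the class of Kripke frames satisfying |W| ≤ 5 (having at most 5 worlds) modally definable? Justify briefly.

Modal frame validity is preserved under disjoint unions.
Any modal formula valid on each of 6 disjoint one-world frames is valid on their disjoint union (validity is preserved under disjoint unions). Each one-world frame has |W|=1≤5, but the union has |W|=6.
So no modal formula (or set of formulas) defines exactly the |W|≤5 frames.

No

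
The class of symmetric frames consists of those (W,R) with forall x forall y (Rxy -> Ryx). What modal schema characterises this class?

A defining formula is q → □◇q (the B axiom).
Suppose q→□◇q is valid. Take Rxy and set V(q)={x}. Then q at x, so □◇q at x, so ◇q at y, so some z with Ryz has q; z=x, i.e. Ryx.

q → □◇q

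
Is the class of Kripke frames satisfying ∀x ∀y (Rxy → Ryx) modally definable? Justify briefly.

Yes — defined by p → □◇p

This is a Sahlqvist condition; the B axiom p → □◇p defines it.
Suppose p→□◇p is valid. Take Rxy and set V(p)={x}. Then p at x, so □◇p at x, so ◇p at y, so some z with Ryz has p; z=x, i.e. Ryx.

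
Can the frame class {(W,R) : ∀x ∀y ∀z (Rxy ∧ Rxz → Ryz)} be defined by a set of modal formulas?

Yes, by ◇p → □◇p

The condition is the Euclidean property. A defining modal formula is ◇p → □◇p.
Suppose ◇p→□◇p is valid. Take Rxy, Rxz and set V(p)={y}. Then ◇p at x, so □◇p at x, so ◇p at z, so some w with Rzw has p; w=y, i.e. Rzy. By symmetry of the argument, Ryz.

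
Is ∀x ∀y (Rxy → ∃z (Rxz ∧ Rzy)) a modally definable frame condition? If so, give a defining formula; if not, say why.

Yes — defined by □□q → □q

This is a Sahlqvist condition; the C4 axiom □□q → □q defines it.
Suppose □□q→□q is valid. Take Rxy and set V(q)={w : xR²w}. Then □□q at x, so □q at x, so q at y, i.e. ∃z(Rxz∧Rzy).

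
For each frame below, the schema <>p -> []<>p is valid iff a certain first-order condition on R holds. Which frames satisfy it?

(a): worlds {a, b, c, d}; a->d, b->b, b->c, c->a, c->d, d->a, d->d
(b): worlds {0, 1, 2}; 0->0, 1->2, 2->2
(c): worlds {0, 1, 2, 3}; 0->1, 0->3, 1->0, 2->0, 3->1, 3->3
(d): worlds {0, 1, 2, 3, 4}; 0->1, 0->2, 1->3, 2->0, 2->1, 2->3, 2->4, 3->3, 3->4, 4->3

(b)

Frame correspondent (Sahlqvist): forall x forall y forall z (Rxy & Rxz -> Ryz) — i.e. the Euclidean property.
(a): fails — Rbc and Rbc but not Rcc.
(b): holds.
(c): fails — R01 and R01 but not R11.
(d): fails — R02 and R02 but not R22.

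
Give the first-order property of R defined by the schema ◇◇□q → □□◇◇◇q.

∀x ∀y ∀z ((xR²y ∧ xR²z) → ∃w (yRw ∧ zR³w))

This is a Sahlqvist (Geach-type) schema ◇^2□^1q → □^2◇^3q.
First-order correspondent: ∀x ∀y ∀z ((xR²y ∧ xR²z) → ∃w (yRw ∧ zR³w)).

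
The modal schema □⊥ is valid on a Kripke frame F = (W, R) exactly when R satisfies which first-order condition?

This is the Ver axiom.
Its frame correspondent is emptiness of R — ∀x ∀y ¬Rxy.

Emptiness of R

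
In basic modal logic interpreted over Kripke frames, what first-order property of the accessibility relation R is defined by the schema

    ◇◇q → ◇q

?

Equivalently (dual form): □q → □□q.
Suppose □q→□□q is valid. Take Rxy, Ryz and set V(q)={w : Rxw}. Then □q at x, so □□q at x, so □q at y, so q at z, i.e. Rxz.
The converse is a direct semantic check.
So the correspondent is transitivity.

transitivity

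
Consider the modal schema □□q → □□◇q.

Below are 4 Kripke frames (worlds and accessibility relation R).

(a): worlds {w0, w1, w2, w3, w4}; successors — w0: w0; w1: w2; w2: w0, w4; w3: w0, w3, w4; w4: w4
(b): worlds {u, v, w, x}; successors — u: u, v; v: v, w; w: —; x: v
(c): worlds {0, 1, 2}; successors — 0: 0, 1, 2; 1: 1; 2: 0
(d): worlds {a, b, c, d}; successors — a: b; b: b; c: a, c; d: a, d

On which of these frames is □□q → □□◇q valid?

The schema corresponds to a generalized confluence (Geach) condition: ∀x ∀z (xR²z → ∃w (xR²w ∧ zRw)).
(a): condition met.
(b): fails — uR²w but no t with uR²t and wRt.
(c): condition met.
(d): condition met.
Valid on: (a), (c), (d).

(a), (c), (d)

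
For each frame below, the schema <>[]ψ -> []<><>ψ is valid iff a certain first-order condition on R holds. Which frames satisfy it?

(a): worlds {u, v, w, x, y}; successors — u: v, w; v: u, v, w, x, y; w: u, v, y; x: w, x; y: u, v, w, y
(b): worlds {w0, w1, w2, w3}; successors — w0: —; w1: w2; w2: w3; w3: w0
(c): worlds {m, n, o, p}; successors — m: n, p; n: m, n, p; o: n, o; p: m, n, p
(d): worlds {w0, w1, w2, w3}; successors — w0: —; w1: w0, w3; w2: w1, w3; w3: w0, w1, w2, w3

(a), (c)

This is the axiom for a generalized confluence (Geach) condition; its first-order frame correspondent is forall x forall y forall z ((xRy & xRz) -> exists w (yRw & z R^2 w)).
(a): satisfies the condition.
(b): fails — w1Rw2, w1Rw2 but no w with w2Rw and w2R²w.
(c): satisfies the condition.
(d): fails — w1Rw0, w1Rw0 but no w with w0Rw and w0R²w.
Valid on: (a), (c).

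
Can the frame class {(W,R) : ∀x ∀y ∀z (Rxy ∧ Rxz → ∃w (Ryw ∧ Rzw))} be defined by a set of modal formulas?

This is a Sahlqvist condition; the .2 axiom ◇□r → □◇r defines it.
Suppose ◇□r→□◇r is valid. Take Rxy, Rxz and set V(r)={w : Ryw}. Then □r at y so ◇□r at x, so □◇r at x, so ◇r at z, giving w with Rzw and Ryw.

Yes, by ◇□r → □◇r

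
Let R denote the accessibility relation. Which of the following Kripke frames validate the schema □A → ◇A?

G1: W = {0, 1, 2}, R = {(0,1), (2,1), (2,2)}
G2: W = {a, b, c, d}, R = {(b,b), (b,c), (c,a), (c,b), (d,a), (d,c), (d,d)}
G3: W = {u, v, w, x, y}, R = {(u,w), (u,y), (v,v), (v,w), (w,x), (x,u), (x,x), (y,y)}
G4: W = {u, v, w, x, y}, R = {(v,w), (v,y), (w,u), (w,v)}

Frame correspondent (Sahlqvist): ∀x ∃y Rxy — i.e. seriality.
G1: fails — world 1 has no successor.
G2: fails — world a has no successor.
G3: satisfies the condition.
G4: fails — world u has no successor.
Valid on: G3.

G3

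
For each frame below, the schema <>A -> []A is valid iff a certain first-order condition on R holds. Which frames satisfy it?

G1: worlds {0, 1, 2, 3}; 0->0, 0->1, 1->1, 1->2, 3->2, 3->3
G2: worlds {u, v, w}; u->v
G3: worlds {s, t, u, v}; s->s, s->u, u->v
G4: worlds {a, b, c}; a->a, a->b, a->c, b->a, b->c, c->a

G2

The schema corresponds to partial functionality: forall x forall y forall z (Rxy & Rxz -> y = z).
G1: fails — 0 sees both 0 and 1.
G2: condition met.
G3: fails — s sees both s and u.
G4: fails — a sees both a and b.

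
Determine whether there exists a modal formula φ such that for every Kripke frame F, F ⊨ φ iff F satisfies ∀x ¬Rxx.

Not modally definable

Any modally definable frame class is closed under surjective bounded morphisms.
The 3-cycle (worlds s,t,u with s→t→u→s) is irreflexive, and the map sending every world to a single reflexive point • is a surjective bounded morphism (forth: every edge maps to (•,•); back: every world has a successor). So any modal formula valid on the 3-cycle is also valid on the reflexive point, which is not irreflexive.
So no modal formula (or set of formulas) defines exactly the irreflexive frames.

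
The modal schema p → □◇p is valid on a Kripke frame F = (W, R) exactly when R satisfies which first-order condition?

symmetry: ∀x ∀y (Rxy → Ryx)

Suppose p→□◇p is valid. Take Rxy and set V(p)={x}. Then p at x, so □◇p at x, so ◇p at y, so some z with Ryz has p; z=x, i.e. Ryx.
The converse is a direct semantic check.
So the correspondent is symmetry.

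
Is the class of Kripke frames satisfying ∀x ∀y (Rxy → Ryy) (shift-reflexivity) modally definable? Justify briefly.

Yes: it is shift-reflexivity, defined by the T□ schema □(□p → p).
Suppose □(□p→p) is valid. Take Rxy and set V(p)={w : Ryw}. Then at y, □p holds; since □(□p→p) at x, □p→p at y, so p at y, i.e. Ryy.

Yes — defined by □(□p → p)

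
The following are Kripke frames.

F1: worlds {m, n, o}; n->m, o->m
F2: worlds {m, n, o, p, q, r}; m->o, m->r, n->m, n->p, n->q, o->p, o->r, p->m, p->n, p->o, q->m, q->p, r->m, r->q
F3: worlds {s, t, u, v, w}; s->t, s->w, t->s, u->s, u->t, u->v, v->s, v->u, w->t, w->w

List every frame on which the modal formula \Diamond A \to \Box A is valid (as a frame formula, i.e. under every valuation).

The schema corresponds to partial functionality: \forall x \forall y \forall z (Rxy \wedge Rxz \to y = z).
F1: ✓.
F2: fails — m sees both o and r.
F3: fails — s sees both t and w.

F1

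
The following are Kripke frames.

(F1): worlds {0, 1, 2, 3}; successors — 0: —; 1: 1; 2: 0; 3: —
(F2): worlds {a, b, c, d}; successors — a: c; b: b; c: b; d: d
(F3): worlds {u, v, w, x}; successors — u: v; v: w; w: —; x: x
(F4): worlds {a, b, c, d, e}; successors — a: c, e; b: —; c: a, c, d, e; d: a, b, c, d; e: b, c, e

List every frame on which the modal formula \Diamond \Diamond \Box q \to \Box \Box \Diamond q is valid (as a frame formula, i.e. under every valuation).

(F1), (F2)

Frame correspondent (Sahlqvist): \forall x \forall y \forall z ((x R^2 y \wedge x R^2 z) \to \exists w (yRw \wedge zRw)) — i.e. a generalized confluence (Geach) condition.
(F1): ✓.
(F2): ✓.
(F3): fails — uR²w, uR²w but no t with wRt and wRt.
(F4): fails — aR²a, aR²b but no w with aRw and bRw.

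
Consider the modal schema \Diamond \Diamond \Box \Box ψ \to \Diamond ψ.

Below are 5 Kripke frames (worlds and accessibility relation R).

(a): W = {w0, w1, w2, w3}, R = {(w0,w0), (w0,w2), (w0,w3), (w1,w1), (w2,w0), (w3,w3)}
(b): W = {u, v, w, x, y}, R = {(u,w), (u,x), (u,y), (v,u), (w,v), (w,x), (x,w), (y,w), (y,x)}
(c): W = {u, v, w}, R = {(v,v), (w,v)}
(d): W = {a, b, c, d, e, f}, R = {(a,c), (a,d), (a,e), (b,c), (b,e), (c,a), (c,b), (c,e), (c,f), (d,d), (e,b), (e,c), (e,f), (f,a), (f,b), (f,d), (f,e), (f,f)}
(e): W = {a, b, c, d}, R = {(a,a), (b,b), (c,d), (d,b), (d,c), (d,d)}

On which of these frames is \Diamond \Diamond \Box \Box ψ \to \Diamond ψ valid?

This is the axiom for a generalized confluence (Geach) condition; its first-order frame correspondent is \forall x \forall y (x R^2 y \to \exists w (y R^2 w \wedge xRw)).
(a): fails — w2R²w3 but no w with w3R²w and w2Rw.
(b): fails — vR²x but no t with xR²t and vRt.
(c): condition met.
(d): fails — cR²d but no w with dR²w and cRw.
(e): fails — cR²b but no w with bR²w and cRw.

(c)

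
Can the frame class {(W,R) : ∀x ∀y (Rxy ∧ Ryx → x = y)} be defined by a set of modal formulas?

If a class were modally definable it would be closed under surjective bounded morphisms (Goldblatt–Thomason).
The 8-cycle (worlds s,t,u,v,w,x,y,z with s→t→u→v→w→x→y→z→s) is antisymmetric. Sending even-indexed worlds to s and odd-indexed worlds to t is a surjective bounded morphism onto the two-world frame with s↔t, which is not antisymmetric.
Hence antisymmetry is not modally definable.

Not modally definable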